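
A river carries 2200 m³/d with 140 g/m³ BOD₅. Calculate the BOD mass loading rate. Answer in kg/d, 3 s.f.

2200 m³/d = 0.02546 m³/s.
Mass flux = Q·C = 0.02546 m³/s × 140 g/m³ = 3.565 g/s.
= 3.565 g/s × 86.4 = 308 kg/d.

308 kg/d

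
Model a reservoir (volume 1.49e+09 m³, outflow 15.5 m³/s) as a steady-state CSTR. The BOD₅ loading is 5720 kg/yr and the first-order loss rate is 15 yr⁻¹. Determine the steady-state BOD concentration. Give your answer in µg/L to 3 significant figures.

0.250 µg/L

Outflow Q = 15.5 m³/s × 3.156e+07 s/yr = 4.891e+08 m³/yr.
Steady-state CSTR mass balance: W = Q·C + k·V·C, so C = W/(Q + kV).
Q + kV = 4.891e+08 + 15·1.49e+09 = 2.284e+10 m³/yr.
C = 5720/2.284e+10 = 2.504e-07 kg/m³ = 0.0002504 mg/L = 0.2504 µg/L.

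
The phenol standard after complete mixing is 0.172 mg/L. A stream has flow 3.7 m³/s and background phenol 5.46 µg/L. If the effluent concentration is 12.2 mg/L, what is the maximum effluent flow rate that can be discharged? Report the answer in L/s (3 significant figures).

5.46 µg/L = 0.00546 mg/L.
Mass balance at complete mixing: C_std·(Q_w + Q_r) = Q_w·C_e + Q_r·C_b.
Rearranging, Q_w = Q_r·(C_std − C_b)/(C_e − C_std) = 3.7·(0.172 − 0.00546) / (12.2 − 0.172) = 0.05123 m³/s.
= 51.23 L/s.

51.2 L/s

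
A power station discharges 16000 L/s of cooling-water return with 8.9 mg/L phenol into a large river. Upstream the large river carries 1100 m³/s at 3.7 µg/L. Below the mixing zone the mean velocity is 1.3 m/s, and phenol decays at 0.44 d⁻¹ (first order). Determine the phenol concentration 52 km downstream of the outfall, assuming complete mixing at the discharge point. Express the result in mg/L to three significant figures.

16000 L/s = 16 m³/s.
3.7 µg/L = 0.0037 mg/L.
After complete mixing, C₀ = (16·8.9 + 1100·0.0037) / 1116 = 0.1312 mg/L.
Travel time t = 5.2e+04 m / 1.3 m/s = 4e+04 s = 0.463 d.
C = 0.1312·exp(−0.44·0.463) = 0.1312·0.8157 = 0.1071 mg/L.

0.107 mg/L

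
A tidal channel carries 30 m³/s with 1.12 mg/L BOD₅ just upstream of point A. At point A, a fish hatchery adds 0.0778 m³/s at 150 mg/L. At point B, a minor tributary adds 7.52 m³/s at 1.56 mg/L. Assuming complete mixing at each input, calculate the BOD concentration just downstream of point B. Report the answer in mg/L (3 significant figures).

1.52 mg/L

After input A: C = (30·1.12 + 0.0778·150) / 30.08 = 1.505 mg/L.
After input B: C = (30.08·1.505 + 7.52·1.56) / 37.6 = 1.516 mg/L.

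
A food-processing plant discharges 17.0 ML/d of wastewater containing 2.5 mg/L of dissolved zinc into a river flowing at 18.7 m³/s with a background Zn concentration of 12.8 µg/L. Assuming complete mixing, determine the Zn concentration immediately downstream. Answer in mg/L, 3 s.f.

0.0387 mg/L

17.0 ML/d = 0.1968 m³/s.
12.8 µg/L = 0.0128 mg/L.
Flow-weighted mixing gives C = (0.1968·2.5 + 18.7·0.0128) / (0.1968 + 18.7) = 0.7313/18.9 = 0.0387 mg/L.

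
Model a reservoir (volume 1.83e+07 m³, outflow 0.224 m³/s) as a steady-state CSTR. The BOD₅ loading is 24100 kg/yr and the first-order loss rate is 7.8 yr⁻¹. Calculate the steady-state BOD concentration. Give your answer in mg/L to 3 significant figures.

0.161 mg/L

Outflow Q = 0.224 m³/s × 3.156e+07 s/yr = 7.069e+06 m³/yr.
Steady-state CSTR mass balance: W = Q·C + k·V·C, so C = W/(Q + kV).
Q + kV = 7.069e+06 + 7.8·1.83e+07 = 1.498e+08 m³/yr.
C = 24100/1.498e+08 = 0.0001609 kg/m³ = 0.1609 mg/L.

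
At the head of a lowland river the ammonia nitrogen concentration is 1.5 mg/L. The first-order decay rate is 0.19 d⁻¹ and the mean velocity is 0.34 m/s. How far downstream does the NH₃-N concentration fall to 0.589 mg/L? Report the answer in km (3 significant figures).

145 km

From C = C₀·e^(−kt), t = ln(C₀/C)/k = ln(1.5/0.589)/0.19 = 0.9348/0.19 = 4.92 d.
Distance = v·t = 0.34 m/s × 4.251e+05 s = 1.445e+05 m = 144.5 km.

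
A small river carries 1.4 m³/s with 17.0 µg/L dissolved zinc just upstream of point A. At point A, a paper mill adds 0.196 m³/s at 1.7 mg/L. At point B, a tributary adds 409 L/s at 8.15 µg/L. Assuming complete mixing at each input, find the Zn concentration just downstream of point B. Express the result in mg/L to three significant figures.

0.180 mg/L

17.0 µg/L = 0.017 mg/L.
After input A: C = (1.4·0.017 + 0.196·1.7) / 1.596 = 0.2237 mg/L.
409 L/s = 0.409 m³/s.
8.15 µg/L = 0.00815 mg/L.
After input B: C = (1.596·0.2237 + 0.409·0.00815) / 2.005 = 0.1797 mg/L.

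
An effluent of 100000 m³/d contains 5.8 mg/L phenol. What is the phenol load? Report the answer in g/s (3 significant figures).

6.71 g/s

100000 m³/d = 1.157 m³/s.
Mass flux = Q·C = 1.157 m³/s × 5.8 g/m³ = 6.713 g/s.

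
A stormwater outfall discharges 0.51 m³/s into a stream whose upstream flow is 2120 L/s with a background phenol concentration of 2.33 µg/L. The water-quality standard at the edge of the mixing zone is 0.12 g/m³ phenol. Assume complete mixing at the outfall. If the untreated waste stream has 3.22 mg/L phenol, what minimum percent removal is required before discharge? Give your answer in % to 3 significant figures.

81.1 %

2120 L/s = 2.12 m³/s.
2.33 µg/L = 0.00233 mg/L.
Mass balance: 0.12·2.63 = 0.51·Cₑ + 2.12·0.00233.
Cₑ = (0.3156 − 0.00494) / 0.51 = 0.6091 mg/L.
Required removal = 1 − 0.6091/3.22 = 81.08 %.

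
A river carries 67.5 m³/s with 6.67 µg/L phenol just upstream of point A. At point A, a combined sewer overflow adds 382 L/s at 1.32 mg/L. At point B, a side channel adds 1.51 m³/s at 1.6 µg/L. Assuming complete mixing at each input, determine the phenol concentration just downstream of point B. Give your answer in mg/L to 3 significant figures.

0.0138 mg/L

6.67 µg/L = 0.00667 mg/L.
382 L/s = 0.382 m³/s.
After input A: C = (67.5·0.00667 + 0.382·1.32) / 67.88 = 0.01406 mg/L.
1.6 µg/L = 0.0016 mg/L.
After input B: C = (67.88·0.01406 + 1.51·0.0016) / 69.39 = 0.01379 mg/L.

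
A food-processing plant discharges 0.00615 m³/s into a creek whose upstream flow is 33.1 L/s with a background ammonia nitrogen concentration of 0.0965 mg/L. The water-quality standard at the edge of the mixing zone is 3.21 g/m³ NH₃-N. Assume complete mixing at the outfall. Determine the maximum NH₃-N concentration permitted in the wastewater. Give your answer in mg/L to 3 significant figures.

20.0 mg/L

33.1 L/s = 0.0331 m³/s.
Mass balance: 3.21·0.03925 = 0.00615·Cₑ + 0.0331·0.0965.
Cₑ = (0.126 − 0.003194) / 0.00615 = 19.97 mg/L.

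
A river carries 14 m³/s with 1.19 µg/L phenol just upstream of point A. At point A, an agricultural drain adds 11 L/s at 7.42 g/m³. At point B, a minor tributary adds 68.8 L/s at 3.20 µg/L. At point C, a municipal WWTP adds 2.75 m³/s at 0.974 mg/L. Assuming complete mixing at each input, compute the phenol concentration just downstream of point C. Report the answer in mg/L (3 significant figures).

1.19 µg/L = 0.00119 mg/L.
11 L/s = 0.011 m³/s.
After input A: C = (14·0.00119 + 0.011·7.42) / 14.01 = 0.007014 mg/L.
68.8 L/s = 0.0688 m³/s.
3.20 µg/L = 0.0032 mg/L.
After input B: C = (14.01·0.007014 + 0.0688·0.0032) / 14.08 = 0.006996 mg/L.
After input C: C = (14.08·0.006996 + 2.75·0.974) / 16.83 = 0.165 mg/L.

0.165 mg/L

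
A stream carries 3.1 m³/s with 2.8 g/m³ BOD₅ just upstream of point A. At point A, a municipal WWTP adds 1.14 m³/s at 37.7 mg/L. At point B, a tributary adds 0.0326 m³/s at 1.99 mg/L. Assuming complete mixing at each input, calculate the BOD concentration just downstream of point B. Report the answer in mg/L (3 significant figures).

12.1 mg/L

After input A: C = (3.1·2.8 + 1.14·37.7) / 4.24 = 12.18 mg/L.
After input B: C = (4.24·12.18 + 0.0326·1.99) / 4.273 = 12.11 mg/L.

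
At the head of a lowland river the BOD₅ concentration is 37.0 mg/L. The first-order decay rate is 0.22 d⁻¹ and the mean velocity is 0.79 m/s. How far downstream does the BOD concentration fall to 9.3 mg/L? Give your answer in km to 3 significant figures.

428 km

From C = C₀·e^(−kt), t = ln(C₀/C)/k = ln(37.0/9.3)/0.22 = 1.381/0.22 = 6.277 d.
Distance = v·t = 0.79 m/s × 5.423e+05 s = 4.284e+05 m = 428.4 km.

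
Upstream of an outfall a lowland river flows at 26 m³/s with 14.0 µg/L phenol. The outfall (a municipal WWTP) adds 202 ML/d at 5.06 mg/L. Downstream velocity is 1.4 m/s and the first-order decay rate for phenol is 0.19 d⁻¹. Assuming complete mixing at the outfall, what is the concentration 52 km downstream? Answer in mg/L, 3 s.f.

202 ML/d = 2.338 m³/s.
14.0 µg/L = 0.014 mg/L.
After complete mixing, C₀ = (2.338·5.06 + 26·0.014) / 28.34 = 0.4303 mg/L.
Travel time t = 5.2e+04 m / 1.4 m/s = 3.714e+04 s = 0.4299 d.
C = 0.4303·exp(−0.19·0.4299) = 0.4303·0.9216 = 0.3966 mg/L.

0.397 mg/L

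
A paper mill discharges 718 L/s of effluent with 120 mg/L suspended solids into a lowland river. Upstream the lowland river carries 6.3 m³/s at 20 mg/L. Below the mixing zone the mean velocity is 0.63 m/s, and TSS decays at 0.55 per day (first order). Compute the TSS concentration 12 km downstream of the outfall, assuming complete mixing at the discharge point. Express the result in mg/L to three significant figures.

26.8 mg/L

718 L/s = 0.718 m³/s.
After complete mixing, C₀ = (0.718·120 + 6.3·20) / 7.018 = 30.23 mg/L.
Travel time t = 1.2e+04 m / 0.63 m/s = 1.905e+04 s = 0.2205 d.
C = 30.23·exp(−0.55·0.2205) = 30.23·0.8858 = 26.78 mg/L.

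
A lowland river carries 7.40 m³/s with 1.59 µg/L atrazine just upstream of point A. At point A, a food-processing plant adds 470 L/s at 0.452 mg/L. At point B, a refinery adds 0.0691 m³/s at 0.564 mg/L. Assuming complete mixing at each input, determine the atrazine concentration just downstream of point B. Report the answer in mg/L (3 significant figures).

0.0331 mg/L

1.59 µg/L = 0.00159 mg/L.
470 L/s = 0.47 m³/s.
After input A: C = (7.4·0.00159 + 0.47·0.452) / 7.87 = 0.02849 mg/L.
After input B: C = (7.87·0.02849 + 0.0691·0.564) / 7.939 = 0.03315 mg/L.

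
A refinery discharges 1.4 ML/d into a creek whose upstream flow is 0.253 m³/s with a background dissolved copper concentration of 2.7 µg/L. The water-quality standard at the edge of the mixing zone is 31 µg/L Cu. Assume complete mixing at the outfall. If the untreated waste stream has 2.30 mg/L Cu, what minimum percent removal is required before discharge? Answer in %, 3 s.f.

1.4 ML/d = 0.0162 m³/s.
2.7 µg/L = 0.0027 mg/L.
31 µg/L = 0.031 mg/L.
Mass balance: 0.031·0.2692 = 0.0162·Cₑ + 0.253·0.0027.
Cₑ = (0.008345 − 0.0006831) / 0.0162 = 0.4729 mg/L.
Required removal = 1 − 0.4729/2.30 = 79.44 %.

79.4 %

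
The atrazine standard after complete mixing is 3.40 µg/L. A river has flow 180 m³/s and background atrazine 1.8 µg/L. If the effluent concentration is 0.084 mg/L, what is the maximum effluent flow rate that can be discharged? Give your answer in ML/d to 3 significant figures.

1.8 µg/L = 0.0018 mg/L.
3.40 µg/L = 0.0034 mg/L.
Mass balance at complete mixing: C_std·(Q_w + Q_r) = Q_w·C_e + Q_r·C_b.
Rearranging, Q_w = Q_r·(C_std − C_b)/(C_e − C_std) = 180·(0.0034 − 0.0018) / (0.084 − 0.0034) = 3.573 m³/s.
= 308.7 ML/d.

309 ML/d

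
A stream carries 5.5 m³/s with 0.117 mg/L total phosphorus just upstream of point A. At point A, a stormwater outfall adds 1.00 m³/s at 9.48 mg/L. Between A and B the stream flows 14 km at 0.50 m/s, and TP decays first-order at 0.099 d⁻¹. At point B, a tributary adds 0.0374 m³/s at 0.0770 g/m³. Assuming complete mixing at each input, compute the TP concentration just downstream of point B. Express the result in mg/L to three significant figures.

After input A: C = (5.5·0.117 + 1·9.48) / 6.5 = 1.557 mg/L.
Over the 14 km reach to input B (t = 2.8e+04 s = 0.3241 d), decay gives C = 1.557·exp(−0.099·0.3241) = 1.508 mg/L.
After input B: C = (6.5·1.508 + 0.0374·0.077) / 6.537 = 1.5 mg/L.

1.50 mg/L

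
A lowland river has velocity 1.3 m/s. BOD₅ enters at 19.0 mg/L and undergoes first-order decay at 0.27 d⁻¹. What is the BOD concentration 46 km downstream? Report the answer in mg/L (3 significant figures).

17.0 mg/L

Travel time t = 46 km / 1.3 m/s = 4.6e+04/1.3 = 3.538e+04 s = 0.4095 d.
First-order decay: C = 19.0·exp(−0.27·0.4095) = 19.0·0.8953 = 17.01 mg/L.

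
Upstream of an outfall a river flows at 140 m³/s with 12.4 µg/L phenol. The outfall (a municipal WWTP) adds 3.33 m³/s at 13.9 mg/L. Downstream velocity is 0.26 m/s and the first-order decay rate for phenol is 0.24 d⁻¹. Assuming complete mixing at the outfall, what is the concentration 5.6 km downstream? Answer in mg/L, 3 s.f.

12.4 µg/L = 0.0124 mg/L.
After complete mixing, C₀ = (3.33·13.9 + 140·0.0124) / 143.3 = 0.3351 mg/L.
Travel time t = 5600 m / 0.26 m/s = 2.154e+04 s = 0.2493 d.
C = 0.3351·exp(−0.24·0.2493) = 0.3351·0.9419 = 0.3156 mg/L.

0.316 mg/L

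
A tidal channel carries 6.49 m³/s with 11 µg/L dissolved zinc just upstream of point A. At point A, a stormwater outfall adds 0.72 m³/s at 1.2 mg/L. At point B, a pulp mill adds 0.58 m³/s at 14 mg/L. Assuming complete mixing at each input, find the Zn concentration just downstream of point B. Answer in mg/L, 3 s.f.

1.16 mg/L

11 µg/L = 0.011 mg/L.
After input A: C = (6.49·0.011 + 0.72·1.2) / 7.21 = 0.1297 mg/L.
After input B: C = (7.21·0.1297 + 0.58·14) / 7.79 = 1.162 mg/L.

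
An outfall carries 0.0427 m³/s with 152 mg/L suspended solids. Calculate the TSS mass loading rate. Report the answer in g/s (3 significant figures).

Mass flux = Q·C = 0.0427 m³/s × 152 g/m³ = 6.49 g/s.

6.49 g/s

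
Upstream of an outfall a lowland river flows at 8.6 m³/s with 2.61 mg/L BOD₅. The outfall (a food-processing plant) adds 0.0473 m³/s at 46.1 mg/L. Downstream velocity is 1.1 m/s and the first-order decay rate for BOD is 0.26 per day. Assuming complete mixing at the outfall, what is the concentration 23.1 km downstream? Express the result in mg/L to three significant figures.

After complete mixing, C₀ = (0.0473·46.1 + 8.6·2.61) / 8.647 = 2.848 mg/L.
Travel time t = 2.31e+04 m / 1.1 m/s = 2.1e+04 s = 0.2431 d.
C = 2.848·exp(−0.26·0.2431) = 2.848·0.9388 = 2.673 mg/L.

2.67 mg/L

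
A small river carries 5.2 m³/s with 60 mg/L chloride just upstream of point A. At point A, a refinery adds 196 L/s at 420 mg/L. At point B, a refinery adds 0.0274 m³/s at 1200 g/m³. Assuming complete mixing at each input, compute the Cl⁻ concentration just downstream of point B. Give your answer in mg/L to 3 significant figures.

196 L/s = 0.196 m³/s.
After input A: C = (5.2·60 + 0.196·420) / 5.396 = 73.08 mg/L.
After input B: C = (5.396·73.08 + 0.0274·1200) / 5.423 = 78.77 mg/L.

78.8 mg/L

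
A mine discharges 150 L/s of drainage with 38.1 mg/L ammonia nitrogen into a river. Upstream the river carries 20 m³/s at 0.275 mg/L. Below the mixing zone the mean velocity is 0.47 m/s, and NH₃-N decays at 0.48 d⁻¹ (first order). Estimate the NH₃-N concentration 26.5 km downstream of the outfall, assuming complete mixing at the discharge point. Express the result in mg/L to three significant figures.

0.407 mg/L

150 L/s = 0.15 m³/s.
After complete mixing, C₀ = (0.15·38.1 + 20·0.275) / 20.15 = 0.5566 mg/L.
Travel time t = 2.65e+04 m / 0.47 m/s = 5.638e+04 s = 0.6526 d.
C = 0.5566·exp(−0.48·0.6526) = 0.5566·0.7311 = 0.4069 mg/L.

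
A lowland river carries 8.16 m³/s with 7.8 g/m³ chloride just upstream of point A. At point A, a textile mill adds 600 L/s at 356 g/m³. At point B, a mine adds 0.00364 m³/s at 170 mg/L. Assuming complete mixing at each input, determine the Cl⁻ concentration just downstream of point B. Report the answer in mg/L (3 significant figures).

31.7 mg/L

600 L/s = 0.6 m³/s.
After input A: C = (8.16·7.8 + 0.6·356) / 8.76 = 31.65 mg/L.
After input B: C = (8.76·31.65 + 0.00364·170) / 8.764 = 31.71 mg/L.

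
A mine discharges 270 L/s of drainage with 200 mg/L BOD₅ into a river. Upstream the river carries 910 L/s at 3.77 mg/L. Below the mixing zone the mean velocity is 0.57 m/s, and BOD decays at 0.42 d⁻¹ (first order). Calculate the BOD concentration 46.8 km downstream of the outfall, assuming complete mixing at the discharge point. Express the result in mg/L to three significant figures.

32.7 mg/L

270 L/s = 0.27 m³/s.
910 L/s = 0.91 m³/s.
After complete mixing, C₀ = (0.27·200 + 0.91·3.77) / 1.18 = 48.67 mg/L.
Travel time t = 4.68e+04 m / 0.57 m/s = 8.211e+04 s = 0.9503 d.
C = 48.67·exp(−0.42·0.9503) = 48.67·0.6709 = 32.65 mg/L.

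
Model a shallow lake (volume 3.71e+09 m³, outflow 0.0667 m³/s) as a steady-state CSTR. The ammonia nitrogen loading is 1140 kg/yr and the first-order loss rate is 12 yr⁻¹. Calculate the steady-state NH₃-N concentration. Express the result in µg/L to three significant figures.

0.0256 µg/L

Outflow Q = 0.0667 m³/s × 3.156e+07 s/yr = 2.105e+06 m³/yr.
Steady-state CSTR mass balance: W = Q·C + k·V·C, so C = W/(Q + kV).
Q + kV = 2.105e+06 + 12·3.71e+09 = 4.452e+10 m³/yr.
C = 1140/4.452e+10 = 2.561e-08 kg/m³ = 2.561e-05 mg/L = 0.02561 µg/L.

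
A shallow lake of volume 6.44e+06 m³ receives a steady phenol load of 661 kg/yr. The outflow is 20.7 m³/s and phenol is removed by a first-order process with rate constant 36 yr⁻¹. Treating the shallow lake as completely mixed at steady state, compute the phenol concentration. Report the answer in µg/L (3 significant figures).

0.747 µg/L

Outflow Q = 20.7 m³/s × 3.156e+07 s/yr = 6.532e+08 m³/yr.
Steady-state CSTR mass balance: W = Q·C + k·V·C, so C = W/(Q + kV).
Q + kV = 6.532e+08 + 36·6.44e+06 = 8.851e+08 m³/yr.
C = 661/8.851e+08 = 7.468e-07 kg/m³ = 0.0007468 mg/L = 0.7468 µg/L.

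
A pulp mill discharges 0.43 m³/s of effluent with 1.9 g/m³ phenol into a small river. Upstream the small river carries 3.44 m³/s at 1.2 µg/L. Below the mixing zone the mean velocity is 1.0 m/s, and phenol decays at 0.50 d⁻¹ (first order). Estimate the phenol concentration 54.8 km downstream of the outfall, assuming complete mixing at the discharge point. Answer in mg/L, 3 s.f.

0.155 mg/L

1.2 µg/L = 0.0012 mg/L.
After complete mixing, C₀ = (0.43·1.9 + 3.44·0.0012) / 3.87 = 0.2122 mg/L.
Travel time t = 5.48e+04 m / 1.0 m/s = 5.48e+04 s = 0.6343 d.
C = 0.2122·exp(−0.50·0.6343) = 0.2122·0.7282 = 0.1545 mg/L.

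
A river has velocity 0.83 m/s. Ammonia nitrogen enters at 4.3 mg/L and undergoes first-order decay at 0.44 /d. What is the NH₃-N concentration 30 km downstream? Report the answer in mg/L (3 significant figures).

3.58 mg/L

Travel time t = 30 km / 0.83 m/s = 3e+04/0.83 = 3.614e+04 s = 0.4183 d.
First-order decay: C = 4.3·exp(−0.44·0.4183) = 4.3·0.8319 = 3.577 mg/L.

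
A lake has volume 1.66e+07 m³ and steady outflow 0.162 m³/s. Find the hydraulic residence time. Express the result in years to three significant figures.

3.25 yr

Q = 0.162 m³/s × 3.156e+07 s/yr = 5.112e+06 m³/yr.
Hydraulic residence time τ = V/Q = 1.66e+07/5.112e+06 = 3.247 yr.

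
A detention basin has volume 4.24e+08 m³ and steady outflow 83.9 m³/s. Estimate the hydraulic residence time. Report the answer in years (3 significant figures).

0.160 yr

Q = 83.9 m³/s × 3.156e+07 s/yr = 2.648e+09 m³/yr.
Hydraulic residence time τ = V/Q = 4.24e+08/2.648e+09 = 0.1601 yr.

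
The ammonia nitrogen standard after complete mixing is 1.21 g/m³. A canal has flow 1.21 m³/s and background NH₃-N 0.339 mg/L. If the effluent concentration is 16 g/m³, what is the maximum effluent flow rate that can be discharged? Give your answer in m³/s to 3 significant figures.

0.0713 m³/s

Mass balance at complete mixing: C_std·(Q_w + Q_r) = Q_w·C_e + Q_r·C_b.
Rearranging, Q_w = Q_r·(C_std − C_b)/(C_e − C_std) = 1.21·(1.21 − 0.339) / (16 − 1.21) = 0.07126 m³/s.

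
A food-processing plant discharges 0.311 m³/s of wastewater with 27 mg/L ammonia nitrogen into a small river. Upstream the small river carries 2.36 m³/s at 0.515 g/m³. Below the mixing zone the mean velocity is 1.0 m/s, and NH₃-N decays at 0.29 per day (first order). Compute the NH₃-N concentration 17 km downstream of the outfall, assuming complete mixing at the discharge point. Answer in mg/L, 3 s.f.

After complete mixing, C₀ = (0.311·27 + 2.36·0.515) / 2.671 = 3.599 mg/L.
Travel time t = 1.7e+04 m / 1.0 m/s = 1.7e+04 s = 0.1968 d.
C = 3.599·exp(−0.29·0.1968) = 3.599·0.9445 = 3.399 mg/L.

3.40 mg/L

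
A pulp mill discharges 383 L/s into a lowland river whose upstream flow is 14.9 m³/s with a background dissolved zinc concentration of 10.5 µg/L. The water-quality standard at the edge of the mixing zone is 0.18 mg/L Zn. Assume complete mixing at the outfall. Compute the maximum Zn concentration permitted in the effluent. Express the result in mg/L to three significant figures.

383 L/s = 0.383 m³/s.
10.5 µg/L = 0.0105 mg/L.
Mass balance: 0.18·15.28 = 0.383·Cₑ + 14.9·0.0105.
Cₑ = (2.751 − 0.1565) / 0.383 = 6.774 mg/L.

6.77 mg/L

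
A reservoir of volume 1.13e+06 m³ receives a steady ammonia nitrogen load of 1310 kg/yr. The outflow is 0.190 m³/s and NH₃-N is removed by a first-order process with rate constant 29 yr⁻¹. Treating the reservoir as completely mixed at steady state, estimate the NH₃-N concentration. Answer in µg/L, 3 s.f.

Outflow Q = 0.190 m³/s × 3.156e+07 s/yr = 5.996e+06 m³/yr.
Steady-state CSTR mass balance: W = Q·C + k·V·C, so C = W/(Q + kV).
Q + kV = 5.996e+06 + 29·1.13e+06 = 3.877e+07 m³/yr.
C = 1310/3.877e+07 = 3.379e-05 kg/m³ = 0.03379 mg/L = 33.79 µg/L.

33.8 µg/L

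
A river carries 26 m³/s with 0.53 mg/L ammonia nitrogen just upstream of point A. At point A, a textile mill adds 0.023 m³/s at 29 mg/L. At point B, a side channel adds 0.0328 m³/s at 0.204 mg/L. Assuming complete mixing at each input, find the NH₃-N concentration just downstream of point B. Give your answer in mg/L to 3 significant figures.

After input A: C = (26·0.53 + 0.023·29) / 26.02 = 0.5552 mg/L.
After input B: C = (26.02·0.5552 + 0.0328·0.204) / 26.06 = 0.5547 mg/L.

0.555 mg/L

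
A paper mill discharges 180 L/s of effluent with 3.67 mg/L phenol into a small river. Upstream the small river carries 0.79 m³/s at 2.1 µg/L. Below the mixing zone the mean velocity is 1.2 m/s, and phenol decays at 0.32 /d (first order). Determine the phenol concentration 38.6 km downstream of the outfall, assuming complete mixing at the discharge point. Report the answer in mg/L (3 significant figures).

0.606 mg/L

180 L/s = 0.18 m³/s.
2.1 µg/L = 0.0021 mg/L.
After complete mixing, C₀ = (0.18·3.67 + 0.79·0.0021) / 0.97 = 0.6827 mg/L.
Travel time t = 3.86e+04 m / 1.2 m/s = 3.217e+04 s = 0.3723 d.
C = 0.6827·exp(−0.32·0.3723) = 0.6827·0.8877 = 0.6061 mg/L.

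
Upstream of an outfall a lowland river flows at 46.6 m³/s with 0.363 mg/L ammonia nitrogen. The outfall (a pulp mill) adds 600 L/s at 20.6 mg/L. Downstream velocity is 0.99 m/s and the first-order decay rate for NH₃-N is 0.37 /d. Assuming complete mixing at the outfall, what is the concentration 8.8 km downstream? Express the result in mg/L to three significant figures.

600 L/s = 0.6 m³/s.
After complete mixing, C₀ = (0.6·20.6 + 46.6·0.363) / 47.2 = 0.6203 mg/L.
Travel time t = 8800 m / 0.99 m/s = 8889 s = 0.1029 d.
C = 0.6203·exp(−0.37·0.1029) = 0.6203·0.9626 = 0.5971 mg/L.

0.597 mg/L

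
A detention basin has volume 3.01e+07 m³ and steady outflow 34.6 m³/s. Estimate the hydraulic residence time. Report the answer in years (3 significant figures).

0.0276 yr

Q = 34.6 m³/s × 3.156e+07 s/yr = 1.092e+09 m³/yr.
Hydraulic residence time τ = V/Q = 3.01e+07/1.092e+09 = 0.02757 yr.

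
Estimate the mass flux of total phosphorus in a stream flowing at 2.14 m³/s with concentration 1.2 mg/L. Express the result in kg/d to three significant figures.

222 kg/d

Mass flux = Q·C = 2.14 m³/s × 1.2 g/m³ = 2.568 g/s.
= 2.568 g/s × 86.4 = 221.9 kg/d.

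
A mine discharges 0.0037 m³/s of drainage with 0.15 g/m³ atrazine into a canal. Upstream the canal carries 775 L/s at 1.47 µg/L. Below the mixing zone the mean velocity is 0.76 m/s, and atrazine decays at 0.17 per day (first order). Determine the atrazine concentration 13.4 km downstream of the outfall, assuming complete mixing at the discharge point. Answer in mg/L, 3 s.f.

775 L/s = 0.775 m³/s.
1.47 µg/L = 0.00147 mg/L.
After complete mixing, C₀ = (0.0037·0.15 + 0.775·0.00147) / 0.7787 = 0.002176 mg/L.
Travel time t = 1.34e+04 m / 0.76 m/s = 1.763e+04 s = 0.2041 d.
C = 0.002176·exp(−0.17·0.2041) = 0.002176·0.9659 = 0.002102 mg/L.

0.00210 mg/L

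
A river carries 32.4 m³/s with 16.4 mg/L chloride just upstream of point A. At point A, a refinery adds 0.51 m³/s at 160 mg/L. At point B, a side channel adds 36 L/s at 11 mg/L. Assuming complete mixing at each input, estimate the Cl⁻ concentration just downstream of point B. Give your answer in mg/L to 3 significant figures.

After input A: C = (32.4·16.4 + 0.51·160) / 32.91 = 18.63 mg/L.
36 L/s = 0.036 m³/s.
After input B: C = (32.91·18.63 + 0.036·11) / 32.95 = 18.62 mg/L.

18.6 mg/L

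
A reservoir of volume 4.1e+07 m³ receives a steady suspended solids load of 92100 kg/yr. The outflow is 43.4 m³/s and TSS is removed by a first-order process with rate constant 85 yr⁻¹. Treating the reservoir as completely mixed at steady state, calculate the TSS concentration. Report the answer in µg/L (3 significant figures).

19.0 µg/L

Outflow Q = 43.4 m³/s × 3.156e+07 s/yr = 1.37e+09 m³/yr.
Steady-state CSTR mass balance: W = Q·C + k·V·C, so C = W/(Q + kV).
Q + kV = 1.37e+09 + 85·4.1e+07 = 4.855e+09 m³/yr.
C = 92100/4.855e+09 = 1.897e-05 kg/m³ = 0.01897 mg/L = 18.97 µg/L.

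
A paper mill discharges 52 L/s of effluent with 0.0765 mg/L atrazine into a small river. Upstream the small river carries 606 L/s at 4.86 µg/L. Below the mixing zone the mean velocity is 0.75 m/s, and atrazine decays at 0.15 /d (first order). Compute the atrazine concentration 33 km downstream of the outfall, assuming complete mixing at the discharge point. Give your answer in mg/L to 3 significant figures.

52 L/s = 0.052 m³/s.
606 L/s = 0.606 m³/s.
4.86 µg/L = 0.00486 mg/L.
After complete mixing, C₀ = (0.052·0.0765 + 0.606·0.00486) / 0.658 = 0.01052 mg/L.
Travel time t = 3.3e+04 m / 0.75 m/s = 4.4e+04 s = 0.5093 d.
C = 0.01052·exp(−0.15·0.5093) = 0.01052·0.9265 = 0.009748 mg/L.

0.00975 mg/L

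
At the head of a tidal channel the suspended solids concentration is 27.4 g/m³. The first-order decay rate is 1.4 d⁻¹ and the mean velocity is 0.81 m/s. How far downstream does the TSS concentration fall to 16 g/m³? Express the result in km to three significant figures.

From C = C₀·e^(−kt), t = ln(C₀/C)/k = ln(27.4/16)/1.4 = 0.538/1.4 = 0.3843 d.
Distance = v·t = 0.81 m/s × 3.32e+04 s = 2.689e+04 m = 26.89 km.

26.9 km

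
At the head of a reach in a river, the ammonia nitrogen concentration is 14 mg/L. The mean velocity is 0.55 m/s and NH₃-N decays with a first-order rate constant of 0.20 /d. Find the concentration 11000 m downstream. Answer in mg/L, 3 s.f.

13.4 mg/L

Travel time t = 11000 m / 0.55 m/s = 1.1e+04/0.55 = 2e+04 s = 0.2315 d.
First-order decay: C = 14·exp(−0.20·0.2315) = 14·0.9548 = 13.37 mg/L.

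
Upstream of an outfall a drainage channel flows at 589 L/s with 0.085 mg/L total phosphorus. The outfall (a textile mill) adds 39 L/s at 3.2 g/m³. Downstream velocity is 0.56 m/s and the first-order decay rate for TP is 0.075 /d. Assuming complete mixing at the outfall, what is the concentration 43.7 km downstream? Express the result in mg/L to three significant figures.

0.260 mg/L

39 L/s = 0.039 m³/s.
589 L/s = 0.589 m³/s.
After complete mixing, C₀ = (0.039·3.2 + 0.589·0.085) / 0.628 = 0.2784 mg/L.
Travel time t = 4.37e+04 m / 0.56 m/s = 7.804e+04 s = 0.9032 d.
C = 0.2784·exp(−0.075·0.9032) = 0.2784·0.9345 = 0.2602 mg/L.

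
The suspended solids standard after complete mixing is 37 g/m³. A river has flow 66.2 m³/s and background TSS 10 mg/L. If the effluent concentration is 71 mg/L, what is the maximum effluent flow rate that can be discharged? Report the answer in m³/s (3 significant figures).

52.6 m³/s

Mass balance at complete mixing: C_std·(Q_w + Q_r) = Q_w·C_e + Q_r·C_b.
Rearranging, Q_w = Q_r·(C_std − C_b)/(C_e − C_std) = 66.2·(37 − 10) / (71 − 37) = 52.57 m³/s.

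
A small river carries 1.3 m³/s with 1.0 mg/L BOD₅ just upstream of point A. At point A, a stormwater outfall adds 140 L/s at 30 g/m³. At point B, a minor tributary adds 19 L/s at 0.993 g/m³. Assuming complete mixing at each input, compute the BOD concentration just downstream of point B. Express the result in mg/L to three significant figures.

140 L/s = 0.14 m³/s.
After input A: C = (1.3·1 + 0.14·30) / 1.44 = 3.819 mg/L.
19 L/s = 0.019 m³/s.
After input B: C = (1.44·3.819 + 0.019·0.993) / 1.459 = 3.783 mg/L.

3.78 mg/L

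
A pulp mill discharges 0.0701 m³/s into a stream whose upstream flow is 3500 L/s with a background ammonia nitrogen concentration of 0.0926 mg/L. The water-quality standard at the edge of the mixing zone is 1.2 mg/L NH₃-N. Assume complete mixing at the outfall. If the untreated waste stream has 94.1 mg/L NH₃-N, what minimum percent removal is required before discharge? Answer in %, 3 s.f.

40.0 %

3500 L/s = 3.5 m³/s.
Mass balance: 1.2·3.57 = 0.0701·Cₑ + 3.5·0.0926.
Cₑ = (4.284 − 0.3241) / 0.0701 = 56.49 mg/L.
Required removal = 1 − 56.49/94.1 = 39.97 %.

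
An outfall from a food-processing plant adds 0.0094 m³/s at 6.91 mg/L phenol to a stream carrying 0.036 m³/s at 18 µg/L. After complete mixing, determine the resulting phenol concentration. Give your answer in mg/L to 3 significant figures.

1.44 mg/L

18 µg/L = 0.018 mg/L.
By mass balance at complete mixing, C = (0.0094·6.91 + 0.036·0.018) / (0.0094 + 0.036) = 0.0656/0.0454 = 1.445 mg/L.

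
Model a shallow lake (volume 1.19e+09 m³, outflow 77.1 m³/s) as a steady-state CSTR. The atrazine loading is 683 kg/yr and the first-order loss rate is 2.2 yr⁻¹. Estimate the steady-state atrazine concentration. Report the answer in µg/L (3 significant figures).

0.135 µg/L

Outflow Q = 77.1 m³/s × 3.156e+07 s/yr = 2.433e+09 m³/yr.
Steady-state CSTR mass balance: W = Q·C + k·V·C, so C = W/(Q + kV).
Q + kV = 2.433e+09 + 2.2·1.19e+09 = 5.051e+09 m³/yr.
C = 683/5.051e+09 = 1.352e-07 kg/m³ = 0.0001352 mg/L = 0.1352 µg/L.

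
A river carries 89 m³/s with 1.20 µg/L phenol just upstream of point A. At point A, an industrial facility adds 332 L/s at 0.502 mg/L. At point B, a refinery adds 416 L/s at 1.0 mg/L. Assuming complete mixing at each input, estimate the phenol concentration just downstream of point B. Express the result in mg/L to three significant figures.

0.00768 mg/L

1.20 µg/L = 0.0012 mg/L.
332 L/s = 0.332 m³/s.
After input A: C = (89·0.0012 + 0.332·0.502) / 89.33 = 0.003061 mg/L.
416 L/s = 0.416 m³/s.
After input B: C = (89.33·0.003061 + 0.416·1) / 89.75 = 0.007682 mg/L.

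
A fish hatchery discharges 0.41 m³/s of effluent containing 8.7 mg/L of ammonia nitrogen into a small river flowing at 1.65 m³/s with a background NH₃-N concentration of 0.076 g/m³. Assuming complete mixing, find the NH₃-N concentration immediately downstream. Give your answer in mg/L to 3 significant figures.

1.79 mg/L

By mass balance at complete mixing, C = (0.41·8.7 + 1.65·0.076) / (0.41 + 1.65) = 3.692/2.06 = 1.792 mg/L.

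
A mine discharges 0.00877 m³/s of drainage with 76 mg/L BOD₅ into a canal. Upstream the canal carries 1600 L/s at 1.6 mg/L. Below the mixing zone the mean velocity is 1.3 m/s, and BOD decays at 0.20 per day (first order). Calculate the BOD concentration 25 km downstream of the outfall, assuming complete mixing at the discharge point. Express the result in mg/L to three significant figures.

1.92 mg/L

1600 L/s = 1.6 m³/s.
After complete mixing, C₀ = (0.00877·76 + 1.6·1.6) / 1.609 = 2.006 mg/L.
Travel time t = 2.5e+04 m / 1.3 m/s = 1.923e+04 s = 0.2226 d.
C = 2.006·exp(−0.20·0.2226) = 2.006·0.9565 = 1.918 mg/L.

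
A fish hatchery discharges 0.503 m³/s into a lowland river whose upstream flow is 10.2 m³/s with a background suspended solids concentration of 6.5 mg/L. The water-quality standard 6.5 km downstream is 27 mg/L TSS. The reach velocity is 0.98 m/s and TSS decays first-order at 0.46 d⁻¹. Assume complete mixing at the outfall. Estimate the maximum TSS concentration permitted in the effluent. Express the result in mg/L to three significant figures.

463 mg/L

Travel time to the compliance point: t = 6500/0.98 = 6633 s = 0.07677 d; decay factor exp(−0.46·0.07677) = 0.9653.
So the concentration just after mixing may be at most 27/0.9653 = 27.97 mg/L.
Mass balance: 27.97·10.7 = 0.503·Cₑ + 10.2·6.5.
Cₑ = (299.4 − 66.3) / 0.503 = 463.4 mg/L.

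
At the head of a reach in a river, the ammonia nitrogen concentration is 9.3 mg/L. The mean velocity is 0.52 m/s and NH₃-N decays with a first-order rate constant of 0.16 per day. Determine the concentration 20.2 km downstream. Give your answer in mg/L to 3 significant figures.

Travel time t = 20.2 km / 0.52 m/s = 2.02e+04/0.52 = 3.885e+04 s = 0.4496 d.
First-order decay: C = 9.3·exp(−0.16·0.4496) = 9.3·0.9306 = 8.654 mg/L.

8.65 mg/L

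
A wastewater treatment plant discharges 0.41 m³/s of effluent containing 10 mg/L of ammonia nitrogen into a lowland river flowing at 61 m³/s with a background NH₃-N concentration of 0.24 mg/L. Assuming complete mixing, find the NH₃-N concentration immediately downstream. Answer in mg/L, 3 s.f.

Conservation of mass across the mixing zone: C = (0.41·10 + 61·0.24) / (0.41 + 61) = 18.74/61.41 = 0.3052 mg/L.

0.305 mg/L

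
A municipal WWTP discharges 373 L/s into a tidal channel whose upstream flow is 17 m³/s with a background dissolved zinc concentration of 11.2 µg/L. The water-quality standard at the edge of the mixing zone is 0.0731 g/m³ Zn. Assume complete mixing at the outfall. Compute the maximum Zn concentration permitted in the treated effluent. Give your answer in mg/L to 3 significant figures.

373 L/s = 0.373 m³/s.
11.2 µg/L = 0.0112 mg/L.
Mass balance: 0.0731·17.37 = 0.373·Cₑ + 17·0.0112.
Cₑ = (1.27 − 0.1904) / 0.373 = 2.894 mg/L.

2.89 mg/L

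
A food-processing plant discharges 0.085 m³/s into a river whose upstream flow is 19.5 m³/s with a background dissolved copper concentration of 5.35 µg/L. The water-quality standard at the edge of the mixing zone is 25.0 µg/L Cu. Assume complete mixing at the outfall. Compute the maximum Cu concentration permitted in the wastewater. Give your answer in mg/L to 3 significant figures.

5.35 µg/L = 0.00535 mg/L.
25.0 µg/L = 0.025 mg/L.
Mass balance: 0.025·19.59 = 0.085·Cₑ + 19.5·0.00535.
Cₑ = (0.4896 − 0.1043) / 0.085 = 4.533 mg/L.

4.53 mg/L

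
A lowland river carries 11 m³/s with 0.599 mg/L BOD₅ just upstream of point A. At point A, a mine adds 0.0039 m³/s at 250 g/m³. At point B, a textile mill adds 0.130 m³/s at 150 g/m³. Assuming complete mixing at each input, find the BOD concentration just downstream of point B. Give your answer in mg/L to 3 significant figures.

After input A: C = (11·0.599 + 0.0039·250) / 11 = 0.6874 mg/L.
After input B: C = (11·0.6874 + 0.13·150) / 11.13 = 2.431 mg/L.

2.43 mg/L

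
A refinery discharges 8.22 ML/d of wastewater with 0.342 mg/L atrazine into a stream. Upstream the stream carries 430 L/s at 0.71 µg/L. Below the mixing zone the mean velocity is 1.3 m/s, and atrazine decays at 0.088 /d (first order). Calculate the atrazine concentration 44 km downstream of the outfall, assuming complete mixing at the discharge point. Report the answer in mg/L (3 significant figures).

8.22 ML/d = 0.09514 m³/s.
430 L/s = 0.43 m³/s.
0.71 µg/L = 0.00071 mg/L.
After complete mixing, C₀ = (0.09514·0.342 + 0.43·0.00071) / 0.5251 = 0.06254 mg/L.
Travel time t = 4.4e+04 m / 1.3 m/s = 3.385e+04 s = 0.3917 d.
C = 0.06254·exp(−0.088·0.3917) = 0.06254·0.9661 = 0.06042 mg/L.

0.0604 mg/L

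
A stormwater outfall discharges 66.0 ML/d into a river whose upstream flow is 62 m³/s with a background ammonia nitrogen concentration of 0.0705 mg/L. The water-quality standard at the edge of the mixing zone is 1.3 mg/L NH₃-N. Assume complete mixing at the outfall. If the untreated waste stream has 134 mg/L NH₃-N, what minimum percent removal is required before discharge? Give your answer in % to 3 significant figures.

24.6 %

66.0 ML/d = 0.7639 m³/s.
Mass balance: 1.3·62.76 = 0.7639·Cₑ + 62·0.0705.
Cₑ = (81.59 − 4.371) / 0.7639 = 101.1 mg/L.
Required removal = 1 − 101.1/134 = 24.56 %.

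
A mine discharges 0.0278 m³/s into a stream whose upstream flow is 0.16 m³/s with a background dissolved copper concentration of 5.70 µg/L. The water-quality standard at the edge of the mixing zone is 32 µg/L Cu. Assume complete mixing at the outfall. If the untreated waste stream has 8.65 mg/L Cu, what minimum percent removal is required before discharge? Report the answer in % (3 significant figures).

97.9 %

5.70 µg/L = 0.0057 mg/L.
32 µg/L = 0.032 mg/L.
Mass balance: 0.032·0.1878 = 0.0278·Cₑ + 0.16·0.0057.
Cₑ = (0.00601 − 0.000912) / 0.0278 = 0.1834 mg/L.
Required removal = 1 − 0.1834/8.65 = 97.88 %.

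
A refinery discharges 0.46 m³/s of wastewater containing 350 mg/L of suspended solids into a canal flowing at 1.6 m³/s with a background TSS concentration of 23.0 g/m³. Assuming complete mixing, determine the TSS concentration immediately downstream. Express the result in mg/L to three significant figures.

Conservation of mass across the mixing zone: C = (0.46·350 + 1.6·23) / (0.46 + 1.6) = 197.8/2.06 = 96.02 mg/L.

96.0 mg/L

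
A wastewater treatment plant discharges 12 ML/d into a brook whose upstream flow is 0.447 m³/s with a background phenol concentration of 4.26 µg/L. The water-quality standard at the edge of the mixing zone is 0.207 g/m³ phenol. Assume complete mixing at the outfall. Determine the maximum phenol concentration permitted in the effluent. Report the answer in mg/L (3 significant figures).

12 ML/d = 0.1389 m³/s.
4.26 µg/L = 0.00426 mg/L.
Mass balance: 0.207·0.5859 = 0.1389·Cₑ + 0.447·0.00426.
Cₑ = (0.1213 − 0.001904) / 0.1389 = 0.8595 mg/L.

0.859 mg/L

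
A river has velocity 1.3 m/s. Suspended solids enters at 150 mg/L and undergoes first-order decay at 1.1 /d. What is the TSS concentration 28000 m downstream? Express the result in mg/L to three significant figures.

114 mg/L

Travel time t = 28000 m / 1.3 m/s = 2.8e+04/1.3 = 2.154e+04 s = 0.2493 d.
First-order decay: C = 150·exp(−1.1·0.2493) = 150·0.7602 = 114 mg/L.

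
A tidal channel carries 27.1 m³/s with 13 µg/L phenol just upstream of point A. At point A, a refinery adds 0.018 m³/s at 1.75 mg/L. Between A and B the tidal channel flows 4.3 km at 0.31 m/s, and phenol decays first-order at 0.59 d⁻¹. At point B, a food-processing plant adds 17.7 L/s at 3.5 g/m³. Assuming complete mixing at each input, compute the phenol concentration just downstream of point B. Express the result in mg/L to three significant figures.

0.0151 mg/L

13 µg/L = 0.013 mg/L.
After input A: C = (27.1·0.013 + 0.018·1.75) / 27.12 = 0.01415 mg/L.
Over the 4.3 km reach to input B (t = 1.387e+04 s = 0.1605 d), decay gives C = 0.01415·exp(−0.59·0.1605) = 0.01287 mg/L.
17.7 L/s = 0.0177 m³/s.
After input B: C = (27.12·0.01287 + 0.0177·3.5) / 27.14 = 0.01515 mg/L.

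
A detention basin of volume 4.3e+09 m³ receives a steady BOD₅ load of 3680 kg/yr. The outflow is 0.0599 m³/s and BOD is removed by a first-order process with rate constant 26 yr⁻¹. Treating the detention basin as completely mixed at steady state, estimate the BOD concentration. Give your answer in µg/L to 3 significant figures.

Outflow Q = 0.0599 m³/s × 3.156e+07 s/yr = 1.89e+06 m³/yr.
Steady-state CSTR mass balance: W = Q·C + k·V·C, so C = W/(Q + kV).
Q + kV = 1.89e+06 + 26·4.3e+09 = 1.118e+11 m³/yr.
C = 3680/1.118e+11 = 3.292e-08 kg/m³ = 3.292e-05 mg/L = 0.03292 µg/L.

0.0329 µg/L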